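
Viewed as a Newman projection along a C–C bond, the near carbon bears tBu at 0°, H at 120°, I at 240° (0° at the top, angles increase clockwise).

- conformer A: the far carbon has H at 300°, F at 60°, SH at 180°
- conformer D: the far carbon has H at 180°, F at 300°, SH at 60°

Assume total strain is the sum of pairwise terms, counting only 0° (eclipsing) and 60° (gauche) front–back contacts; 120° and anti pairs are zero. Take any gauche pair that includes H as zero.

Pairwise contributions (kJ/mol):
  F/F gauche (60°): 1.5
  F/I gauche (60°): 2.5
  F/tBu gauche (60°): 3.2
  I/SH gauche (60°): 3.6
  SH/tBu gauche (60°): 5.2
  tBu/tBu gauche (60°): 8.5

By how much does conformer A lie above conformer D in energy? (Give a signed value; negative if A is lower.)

-4.1 kJ/mol

A (staggered): tBu(0°)/F(60°) gauche 3.2; I(240°)/SH(180°) gauche 3.6 → 6.8 kJ/mol.
D (staggered): tBu(0°)/F(300°) gauche 3.2; tBu(0°)/SH(60°) gauche 5.2; I(240°)/F(300°) gauche 2.5 → 10.9 kJ/mol.
E(A) − E(D) = 6.8 − 10.9 = -4.1 kJ/mol.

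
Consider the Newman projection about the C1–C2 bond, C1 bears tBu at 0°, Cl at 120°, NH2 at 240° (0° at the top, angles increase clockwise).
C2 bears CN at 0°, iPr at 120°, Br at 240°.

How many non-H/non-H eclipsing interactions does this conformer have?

3

Non-H eclipsing pairs: tBu(0°)/CN(0°); Cl(120°)/iPr(120°); NH2(240°)/Br(240°) — 3 interactions.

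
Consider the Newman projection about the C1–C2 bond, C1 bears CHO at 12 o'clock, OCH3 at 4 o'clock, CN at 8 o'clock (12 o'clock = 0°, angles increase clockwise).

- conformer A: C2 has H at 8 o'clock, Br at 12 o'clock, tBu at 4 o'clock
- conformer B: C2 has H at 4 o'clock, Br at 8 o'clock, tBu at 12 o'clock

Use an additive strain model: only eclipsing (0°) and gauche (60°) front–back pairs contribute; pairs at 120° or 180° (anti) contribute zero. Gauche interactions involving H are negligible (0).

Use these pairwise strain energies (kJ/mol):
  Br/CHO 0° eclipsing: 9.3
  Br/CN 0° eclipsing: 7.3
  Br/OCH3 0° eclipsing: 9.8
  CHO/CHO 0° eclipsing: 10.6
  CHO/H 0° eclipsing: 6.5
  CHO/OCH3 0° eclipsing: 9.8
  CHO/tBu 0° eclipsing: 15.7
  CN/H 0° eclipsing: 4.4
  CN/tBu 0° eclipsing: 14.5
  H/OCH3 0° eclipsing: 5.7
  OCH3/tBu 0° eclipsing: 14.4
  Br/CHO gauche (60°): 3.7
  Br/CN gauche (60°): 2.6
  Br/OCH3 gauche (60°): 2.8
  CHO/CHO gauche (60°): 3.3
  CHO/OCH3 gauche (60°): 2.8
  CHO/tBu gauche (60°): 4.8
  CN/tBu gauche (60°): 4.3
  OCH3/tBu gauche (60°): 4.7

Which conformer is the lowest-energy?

A

A is eclipsed. CHO at 0° is eclipsed with Br at 0° (9.3); OCH3 at 120° is eclipsed with tBu at 120° (14.4); CN at 240° is eclipsed with H at 240° (4.4). Total 28.1 kJ/mol.
B is eclipsed. CHO at 0° is eclipsed with tBu at 0° (15.7); OCH3 at 120° is eclipsed with H at 120° (5.7); CN at 240° is eclipsed with Br at 240° (7.3). Total 28.7 kJ/mol.
A has the lowest total (28.1 kJ/mol).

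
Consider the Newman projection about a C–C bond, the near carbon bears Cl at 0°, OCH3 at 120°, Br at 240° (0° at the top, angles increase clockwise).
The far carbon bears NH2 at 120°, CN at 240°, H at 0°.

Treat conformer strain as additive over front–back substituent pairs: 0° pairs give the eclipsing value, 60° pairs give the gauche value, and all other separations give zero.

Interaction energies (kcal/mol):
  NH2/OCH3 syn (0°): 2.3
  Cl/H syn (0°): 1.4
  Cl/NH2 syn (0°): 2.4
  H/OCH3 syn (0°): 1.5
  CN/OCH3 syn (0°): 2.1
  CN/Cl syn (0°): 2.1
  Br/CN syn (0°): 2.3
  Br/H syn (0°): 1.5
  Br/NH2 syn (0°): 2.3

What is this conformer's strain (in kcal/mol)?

6.0 kcal/mol

This conformer (eclipsed): Cl–H eclipsed, OCH3–NH2 eclipsed, Br–CN eclipsed; 1.4 + 2.3 + 2.3 = 6.0 kcal/mol.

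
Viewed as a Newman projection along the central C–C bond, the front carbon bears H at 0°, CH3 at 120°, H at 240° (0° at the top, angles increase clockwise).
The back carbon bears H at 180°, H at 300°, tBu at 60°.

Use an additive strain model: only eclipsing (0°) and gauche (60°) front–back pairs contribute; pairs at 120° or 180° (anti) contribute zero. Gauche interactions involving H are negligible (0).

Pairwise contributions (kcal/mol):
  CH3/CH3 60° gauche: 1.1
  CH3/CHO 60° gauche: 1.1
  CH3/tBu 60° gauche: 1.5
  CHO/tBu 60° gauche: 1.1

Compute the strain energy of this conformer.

This conformer (staggered): CH3–tBu gauche; 1.5 = 1.5 kcal/mol.

1.5 kcal/mol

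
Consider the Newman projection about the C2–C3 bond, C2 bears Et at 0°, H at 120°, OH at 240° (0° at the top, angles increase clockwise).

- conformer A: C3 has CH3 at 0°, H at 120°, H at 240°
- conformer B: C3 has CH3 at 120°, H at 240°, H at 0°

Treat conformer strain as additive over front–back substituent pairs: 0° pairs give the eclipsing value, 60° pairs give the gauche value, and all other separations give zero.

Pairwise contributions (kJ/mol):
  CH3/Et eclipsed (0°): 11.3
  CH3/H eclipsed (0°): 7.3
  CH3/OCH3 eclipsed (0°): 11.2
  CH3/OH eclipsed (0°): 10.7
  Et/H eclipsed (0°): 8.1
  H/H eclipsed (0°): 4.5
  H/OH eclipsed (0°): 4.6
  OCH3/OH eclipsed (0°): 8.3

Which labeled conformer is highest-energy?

A

A (eclipsed): Et–CH3 eclipsed, H–H eclipsed, OH–H eclipsed; 11.3 + 4.5 + 4.6 = 20.4 kJ/mol.
B (eclipsed): Et–H eclipsed, H–CH3 eclipsed, OH–H eclipsed; 8.1 + 7.3 + 4.6 = 20.0 kJ/mol.
A has the highest total (20.4 kJ/mol).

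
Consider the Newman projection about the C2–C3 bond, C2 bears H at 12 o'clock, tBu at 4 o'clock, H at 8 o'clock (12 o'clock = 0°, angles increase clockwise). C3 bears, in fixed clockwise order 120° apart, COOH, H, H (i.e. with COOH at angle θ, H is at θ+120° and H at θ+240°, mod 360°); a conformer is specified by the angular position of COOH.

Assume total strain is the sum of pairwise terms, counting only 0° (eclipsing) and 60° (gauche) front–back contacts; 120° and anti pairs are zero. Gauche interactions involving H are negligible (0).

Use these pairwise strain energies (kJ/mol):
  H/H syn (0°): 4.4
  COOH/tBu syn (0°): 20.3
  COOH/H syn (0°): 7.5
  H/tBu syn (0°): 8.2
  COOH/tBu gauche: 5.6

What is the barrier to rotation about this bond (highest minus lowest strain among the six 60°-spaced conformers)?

COOH at 0° (eclipsed): H–COOH eclipsed, tBu–H eclipsed, H–H eclipsed; 7.5 + 8.2 + 4.4 = 20.1 kJ/mol.
COOH at 60° (staggered): tBu–COOH gauche; 5.6 = 5.6 kJ/mol.
COOH at 120° (eclipsed): H–H eclipsed, tBu–COOH eclipsed, H–H eclipsed; 4.4 + 20.3 + 4.4 = 29.1 kJ/mol.
COOH at 180° (staggered): tBu–COOH gauche; 5.6 = 5.6 kJ/mol.
COOH at 240° (eclipsed): H–H eclipsed, tBu–H eclipsed, H–COOH eclipsed; 4.4 + 8.2 + 7.5 = 20.1 kJ/mol.
COOH at 300° (staggered): no non-H gauche contacts → 0.0 kJ/mol.
Max at 120° (29.1 kJ/mol), min at 300° (0.0 kJ/mol); barrier = 29.1 kJ/mol.

29.1 kJ/mol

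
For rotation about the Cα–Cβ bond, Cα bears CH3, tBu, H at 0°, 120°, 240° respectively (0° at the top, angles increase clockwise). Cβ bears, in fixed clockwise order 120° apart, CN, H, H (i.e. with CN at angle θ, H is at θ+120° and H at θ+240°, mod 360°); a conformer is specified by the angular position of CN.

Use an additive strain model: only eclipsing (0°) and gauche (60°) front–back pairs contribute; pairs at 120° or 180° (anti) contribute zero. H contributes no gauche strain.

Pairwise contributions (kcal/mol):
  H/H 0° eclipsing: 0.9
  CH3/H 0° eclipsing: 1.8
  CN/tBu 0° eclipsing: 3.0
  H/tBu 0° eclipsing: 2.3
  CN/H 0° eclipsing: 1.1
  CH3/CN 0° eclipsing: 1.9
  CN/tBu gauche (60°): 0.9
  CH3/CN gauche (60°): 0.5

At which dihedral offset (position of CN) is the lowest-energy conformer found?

CN at 0° (eclipsed): CH3(0°)/CN(0°) eclipsed 1.9; tBu(120°)/H(120°) eclipsed 2.3; H(240°)/H(240°) eclipsed 0.9 → 5.1 kcal/mol.
CN at 60° (staggered): CH3(0°)/CN(60°) gauche 0.5; tBu(120°)/CN(60°) gauche 0.9 → 1.4 kcal/mol.
CN at 120° (eclipsed): CH3(0°)/H(0°) eclipsed 1.8; tBu(120°)/CN(120°) eclipsed 3.0; H(240°)/H(240°) eclipsed 0.9 → 5.7 kcal/mol.
CN at 180° (staggered): tBu(120°)/CN(180°) gauche 0.9 → 0.9 kcal/mol.
CN at 240° (eclipsed): CH3(0°)/H(0°) eclipsed 1.8; tBu(120°)/H(120°) eclipsed 2.3; H(240°)/CN(240°) eclipsed 1.1 → 5.2 kcal/mol.
CN at 300° (staggered): CH3(0°)/CN(300°) gauche 0.5 → 0.5 kcal/mol.
The minimum (0.5 kcal/mol) occurs with CN at 300°.

300°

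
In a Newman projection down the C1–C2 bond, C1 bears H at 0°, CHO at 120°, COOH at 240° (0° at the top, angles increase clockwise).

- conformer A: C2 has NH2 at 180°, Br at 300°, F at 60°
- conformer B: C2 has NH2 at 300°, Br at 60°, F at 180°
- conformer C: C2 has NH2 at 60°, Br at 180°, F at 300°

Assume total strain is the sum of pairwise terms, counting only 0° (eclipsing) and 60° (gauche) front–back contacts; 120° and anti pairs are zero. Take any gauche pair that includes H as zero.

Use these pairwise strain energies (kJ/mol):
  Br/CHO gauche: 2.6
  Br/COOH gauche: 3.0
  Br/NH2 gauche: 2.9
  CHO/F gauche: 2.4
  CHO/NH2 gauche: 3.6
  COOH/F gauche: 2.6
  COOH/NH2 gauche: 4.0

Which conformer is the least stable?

A (staggered): CHO(120°)/NH2(180°) gauche 3.6; CHO(120°)/F(60°) gauche 2.4; COOH(240°)/NH2(180°) gauche 4.0; COOH(240°)/Br(300°) gauche 3.0 → 13.0 kJ/mol.
B (staggered): CHO(120°)/Br(60°) gauche 2.6; CHO(120°)/F(180°) gauche 2.4; COOH(240°)/NH2(300°) gauche 4.0; COOH(240°)/F(180°) gauche 2.6 → 11.6 kJ/mol.
C (staggered): CHO(120°)/NH2(60°) gauche 3.6; CHO(120°)/Br(180°) gauche 2.6; COOH(240°)/Br(180°) gauche 3.0; COOH(240°)/F(300°) gauche 2.6 → 11.8 kJ/mol.
A has the highest total (13.0 kJ/mol).

A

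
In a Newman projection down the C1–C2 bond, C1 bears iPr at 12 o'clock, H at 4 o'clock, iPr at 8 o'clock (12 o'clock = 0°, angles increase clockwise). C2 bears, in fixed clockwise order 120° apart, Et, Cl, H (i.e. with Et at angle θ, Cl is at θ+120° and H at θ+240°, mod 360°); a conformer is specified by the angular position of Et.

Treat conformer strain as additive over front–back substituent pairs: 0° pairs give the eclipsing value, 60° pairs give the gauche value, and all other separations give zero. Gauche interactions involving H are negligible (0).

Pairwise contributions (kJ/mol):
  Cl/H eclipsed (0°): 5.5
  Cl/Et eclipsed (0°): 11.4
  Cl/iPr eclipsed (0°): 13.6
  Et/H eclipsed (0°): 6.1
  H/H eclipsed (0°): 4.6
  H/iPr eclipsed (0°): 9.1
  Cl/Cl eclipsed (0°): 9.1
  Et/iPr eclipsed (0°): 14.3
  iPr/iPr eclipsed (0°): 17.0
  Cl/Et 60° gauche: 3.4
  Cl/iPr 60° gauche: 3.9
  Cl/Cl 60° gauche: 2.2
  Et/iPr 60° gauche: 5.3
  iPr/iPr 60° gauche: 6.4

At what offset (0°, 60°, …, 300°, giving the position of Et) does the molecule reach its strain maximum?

240°

Et at 0° is eclipsed. iPr at 0° is eclipsed with Et at 0° (14.3); H at 120° is eclipsed with Cl at 120° (5.5); iPr at 240° is eclipsed with H at 240° (9.1). Total 28.9 kJ/mol.
Et at 60° is staggered. iPr at 0° is gauche with Et at 60° (5.3); iPr at 240° is gauche with Cl at 180° (3.9). Total 9.2 kJ/mol.
Et at 120° is eclipsed. iPr at 0° is eclipsed with H at 0° (9.1); H at 120° is eclipsed with Et at 120° (6.1); iPr at 240° is eclipsed with Cl at 240° (13.6). Total 28.8 kJ/mol.
Et at 180° is staggered. iPr at 0° is gauche with Cl at 300° (3.9); iPr at 240° is gauche with Et at 180° (5.3); iPr at 240° is gauche with Cl at 300° (3.9). Total 13.1 kJ/mol.
Et at 240° is eclipsed. iPr at 0° is eclipsed with Cl at 0° (13.6); H at 120° is eclipsed with H at 120° (4.6); iPr at 240° is eclipsed with Et at 240° (14.3). Total 32.5 kJ/mol.
Et at 300° is staggered. iPr at 0° is gauche with Et at 300° (5.3); iPr at 0° is gauche with Cl at 60° (3.9); iPr at 240° is gauche with Et at 300° (5.3). Total 14.5 kJ/mol.
The maximum (32.5 kJ/mol) occurs with Et at 240°.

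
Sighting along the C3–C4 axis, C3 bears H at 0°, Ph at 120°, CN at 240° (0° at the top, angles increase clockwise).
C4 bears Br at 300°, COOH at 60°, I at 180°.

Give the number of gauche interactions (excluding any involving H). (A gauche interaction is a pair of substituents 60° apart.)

Non-H gauche pairs: Ph(120°)/COOH(60°); Ph(120°)/I(180°); CN(240°)/Br(300°); CN(240°)/I(180°) — 4 interactions.

4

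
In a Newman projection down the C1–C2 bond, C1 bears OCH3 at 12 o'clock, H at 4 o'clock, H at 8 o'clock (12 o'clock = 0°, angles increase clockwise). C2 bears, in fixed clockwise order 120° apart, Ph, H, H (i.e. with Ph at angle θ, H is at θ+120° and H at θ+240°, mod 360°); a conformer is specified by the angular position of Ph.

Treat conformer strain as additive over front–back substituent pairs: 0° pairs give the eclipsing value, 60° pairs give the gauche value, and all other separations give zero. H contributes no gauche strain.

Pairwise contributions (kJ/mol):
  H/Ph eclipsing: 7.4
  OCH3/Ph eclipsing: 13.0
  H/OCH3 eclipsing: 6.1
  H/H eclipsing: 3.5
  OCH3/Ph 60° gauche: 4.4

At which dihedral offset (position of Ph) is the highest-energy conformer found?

Ph at 0° (eclipsed): OCH3(0°)/Ph(0°) eclipsed 13.0; H(120°)/H(120°) eclipsed 3.5; H(240°)/H(240°) eclipsed 3.5 → 20.0 kJ/mol.
Ph at 60° (staggered): OCH3(0°)/Ph(60°) gauche 4.4 → 4.4 kJ/mol.
Ph at 120° (eclipsed): OCH3(0°)/H(0°) eclipsed 6.1; H(120°)/Ph(120°) eclipsed 7.4; H(240°)/H(240°) eclipsed 3.5 → 17.0 kJ/mol.
Ph at 180° (staggered): no non-H gauche contacts → 0.0 kJ/mol.
Ph at 240° (eclipsed): OCH3(0°)/H(0°) eclipsed 6.1; H(120°)/H(120°) eclipsed 3.5; H(240°)/Ph(240°) eclipsed 7.4 → 17.0 kJ/mol.
Ph at 300° (staggered): OCH3(0°)/Ph(300°) gauche 4.4 → 4.4 kJ/mol.
The maximum (20.0 kJ/mol) occurs with Ph at 0°.

0°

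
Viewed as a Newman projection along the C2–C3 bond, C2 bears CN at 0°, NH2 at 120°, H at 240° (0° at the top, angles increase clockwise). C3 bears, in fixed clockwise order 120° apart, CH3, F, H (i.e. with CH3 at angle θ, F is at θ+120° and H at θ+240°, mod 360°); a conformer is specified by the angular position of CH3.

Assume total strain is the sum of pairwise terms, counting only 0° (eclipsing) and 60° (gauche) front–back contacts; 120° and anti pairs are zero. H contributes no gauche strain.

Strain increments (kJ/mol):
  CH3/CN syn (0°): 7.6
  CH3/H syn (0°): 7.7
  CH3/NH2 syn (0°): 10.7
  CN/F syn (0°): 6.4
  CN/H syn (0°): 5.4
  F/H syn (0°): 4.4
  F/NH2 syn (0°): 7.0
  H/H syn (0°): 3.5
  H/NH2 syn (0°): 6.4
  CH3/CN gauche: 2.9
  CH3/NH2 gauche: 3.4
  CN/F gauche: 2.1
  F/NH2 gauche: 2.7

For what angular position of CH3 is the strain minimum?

CH3 at 0° (eclipsed): CN(0°)/CH3(0°) eclipsed 7.6; NH2(120°)/F(120°) eclipsed 7.0; H(240°)/H(240°) eclipsed 3.5 → 18.1 kJ/mol.
CH3 at 60° (staggered): CN(0°)/CH3(60°) gauche 2.9; NH2(120°)/CH3(60°) gauche 3.4; NH2(120°)/F(180°) gauche 2.7 → 9.0 kJ/mol.
CH3 at 120° (eclipsed): CN(0°)/H(0°) eclipsed 5.4; NH2(120°)/CH3(120°) eclipsed 10.7; H(240°)/F(240°) eclipsed 4.4 → 20.5 kJ/mol.
CH3 at 180° (staggered): CN(0°)/F(300°) gauche 2.1; NH2(120°)/CH3(180°) gauche 3.4 → 5.5 kJ/mol.
CH3 at 240° (eclipsed): CN(0°)/F(0°) eclipsed 6.4; NH2(120°)/H(120°) eclipsed 6.4; H(240°)/CH3(240°) eclipsed 7.7 → 20.5 kJ/mol.
CH3 at 300° (staggered): CN(0°)/CH3(300°) gauche 2.9; CN(0°)/F(60°) gauche 2.1; NH2(120°)/F(60°) gauche 2.7 → 7.7 kJ/mol.
The minimum (5.5 kJ/mol) occurs with CH3 at 180°.

180°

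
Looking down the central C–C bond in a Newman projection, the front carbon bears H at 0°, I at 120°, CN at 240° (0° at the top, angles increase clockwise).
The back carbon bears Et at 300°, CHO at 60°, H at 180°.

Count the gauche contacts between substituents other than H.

Non-H gauche pairs: I(120°)/CHO(60°); CN(240°)/Et(300°) — 2 interactions.

2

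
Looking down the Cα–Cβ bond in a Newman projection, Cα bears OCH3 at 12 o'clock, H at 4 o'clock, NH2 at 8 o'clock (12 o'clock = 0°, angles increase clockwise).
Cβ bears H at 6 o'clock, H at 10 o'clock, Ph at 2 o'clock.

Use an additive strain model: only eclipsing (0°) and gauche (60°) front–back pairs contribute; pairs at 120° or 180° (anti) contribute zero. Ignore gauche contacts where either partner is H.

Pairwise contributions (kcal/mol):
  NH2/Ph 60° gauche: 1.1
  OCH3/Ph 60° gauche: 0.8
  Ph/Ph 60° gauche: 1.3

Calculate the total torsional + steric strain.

0.8 kcal/mol

This conformer (staggered): OCH3(0°)/Ph(60°) gauche 0.8 → 0.8 kcal/mol.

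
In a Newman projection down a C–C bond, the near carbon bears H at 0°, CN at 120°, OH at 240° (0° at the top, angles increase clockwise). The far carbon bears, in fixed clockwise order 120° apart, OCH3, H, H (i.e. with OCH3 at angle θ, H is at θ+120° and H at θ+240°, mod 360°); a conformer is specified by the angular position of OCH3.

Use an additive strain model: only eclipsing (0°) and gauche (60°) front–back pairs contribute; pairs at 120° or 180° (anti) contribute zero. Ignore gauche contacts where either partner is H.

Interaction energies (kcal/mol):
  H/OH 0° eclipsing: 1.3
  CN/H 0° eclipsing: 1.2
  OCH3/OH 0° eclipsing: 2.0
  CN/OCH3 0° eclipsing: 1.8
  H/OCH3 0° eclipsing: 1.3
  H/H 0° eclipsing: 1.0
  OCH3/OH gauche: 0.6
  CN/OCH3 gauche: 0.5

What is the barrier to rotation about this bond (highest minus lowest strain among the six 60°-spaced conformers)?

3.7 kcal/mol

OCH3 at 0° is eclipsed. H at 0° is eclipsed with OCH3 at 0° (1.3); CN at 120° is eclipsed with H at 120° (1.2); OH at 240° is eclipsed with H at 240° (1.3). Total 3.8 kcal/mol.
OCH3 at 60° is staggered. CN at 120° is gauche with OCH3 at 60° (0.5). Total 0.5 kcal/mol.
OCH3 at 120° is eclipsed. H at 0° is eclipsed with H at 0° (1.0); CN at 120° is eclipsed with OCH3 at 120° (1.8); OH at 240° is eclipsed with H at 240° (1.3). Total 4.1 kcal/mol.
OCH3 at 180° is staggered. CN at 120° is gauche with OCH3 at 180° (0.5); OH at 240° is gauche with OCH3 at 180° (0.6). Total 1.1 kcal/mol.
OCH3 at 240° is eclipsed. H at 0° is eclipsed with H at 0° (1.0); CN at 120° is eclipsed with H at 120° (1.2); OH at 240° is eclipsed with OCH3 at 240° (2.0). Total 4.2 kcal/mol.
OCH3 at 300° is staggered. OH at 240° is gauche with OCH3 at 300° (0.6). Total 0.6 kcal/mol.
Max at 240° (4.2 kcal/mol), min at 60° (0.5 kcal/mol); barrier = 3.7 kcal/mol.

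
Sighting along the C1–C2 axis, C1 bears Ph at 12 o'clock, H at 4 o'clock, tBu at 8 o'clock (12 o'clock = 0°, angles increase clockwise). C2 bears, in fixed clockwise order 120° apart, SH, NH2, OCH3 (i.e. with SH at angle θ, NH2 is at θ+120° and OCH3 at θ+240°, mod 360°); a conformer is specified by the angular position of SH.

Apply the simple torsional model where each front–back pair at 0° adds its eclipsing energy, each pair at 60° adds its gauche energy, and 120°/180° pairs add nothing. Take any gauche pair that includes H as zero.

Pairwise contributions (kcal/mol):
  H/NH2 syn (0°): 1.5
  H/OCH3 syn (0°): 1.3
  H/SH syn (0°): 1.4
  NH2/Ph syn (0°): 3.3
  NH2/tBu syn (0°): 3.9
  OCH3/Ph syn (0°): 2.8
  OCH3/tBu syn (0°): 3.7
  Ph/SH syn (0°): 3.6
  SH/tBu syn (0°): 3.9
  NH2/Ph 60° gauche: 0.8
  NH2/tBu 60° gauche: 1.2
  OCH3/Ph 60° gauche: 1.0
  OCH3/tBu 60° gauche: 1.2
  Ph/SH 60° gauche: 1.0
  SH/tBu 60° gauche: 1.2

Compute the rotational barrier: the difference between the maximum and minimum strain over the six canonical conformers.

SH at 0° (eclipsed): Ph–SH eclipsed, H–NH2 eclipsed, tBu–OCH3 eclipsed; 3.6 + 1.5 + 3.7 = 8.8 kcal/mol.
SH at 60° (staggered): Ph–SH gauche, Ph–OCH3 gauche, tBu–NH2 gauche, tBu–OCH3 gauche; 1.0 + 1.0 + 1.2 + 1.2 = 4.4 kcal/mol.
SH at 120° (eclipsed): Ph–OCH3 eclipsed, H–SH eclipsed, tBu–NH2 eclipsed; 2.8 + 1.4 + 3.9 = 8.1 kcal/mol.
SH at 180° (staggered): Ph–NH2 gauche, Ph–OCH3 gauche, tBu–SH gauche, tBu–NH2 gauche; 0.8 + 1.0 + 1.2 + 1.2 = 4.2 kcal/mol.
SH at 240° (eclipsed): Ph–NH2 eclipsed, H–OCH3 eclipsed, tBu–SH eclipsed; 3.3 + 1.3 + 3.9 = 8.5 kcal/mol.
SH at 300° (staggered): Ph–SH gauche, Ph–NH2 gauche, tBu–SH gauche, tBu–OCH3 gauche; 1.0 + 0.8 + 1.2 + 1.2 = 4.2 kcal/mol.
Max at 0° (8.8 kcal/mol), min at 180° (4.2 kcal/mol); barrier = 4.6 kcal/mol.

4.6 kcal/mol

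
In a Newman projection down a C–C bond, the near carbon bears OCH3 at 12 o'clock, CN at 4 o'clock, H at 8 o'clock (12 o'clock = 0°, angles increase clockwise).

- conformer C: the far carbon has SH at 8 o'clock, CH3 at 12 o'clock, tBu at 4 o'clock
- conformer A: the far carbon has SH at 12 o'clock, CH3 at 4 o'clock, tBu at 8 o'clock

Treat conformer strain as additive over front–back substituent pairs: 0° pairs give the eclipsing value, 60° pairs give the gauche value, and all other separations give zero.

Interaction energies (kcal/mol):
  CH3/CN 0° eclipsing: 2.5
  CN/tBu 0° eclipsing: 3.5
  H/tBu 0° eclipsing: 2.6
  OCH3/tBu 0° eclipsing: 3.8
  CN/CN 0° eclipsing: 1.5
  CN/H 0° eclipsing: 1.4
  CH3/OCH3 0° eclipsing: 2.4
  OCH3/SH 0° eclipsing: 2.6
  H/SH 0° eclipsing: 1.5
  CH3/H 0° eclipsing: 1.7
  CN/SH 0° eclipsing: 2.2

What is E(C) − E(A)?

C (eclipsed): OCH3–CH3 eclipsed, CN–tBu eclipsed, H–SH eclipsed; 2.4 + 3.5 + 1.5 = 7.4 kcal/mol.
A (eclipsed): OCH3–SH eclipsed, CN–CH3 eclipsed, H–tBu eclipsed; 2.6 + 2.5 + 2.6 = 7.7 kcal/mol.
E(C) − E(A) = 7.4 − 7.7 = -0.3 kcal/mol.

-0.3 kcal/mol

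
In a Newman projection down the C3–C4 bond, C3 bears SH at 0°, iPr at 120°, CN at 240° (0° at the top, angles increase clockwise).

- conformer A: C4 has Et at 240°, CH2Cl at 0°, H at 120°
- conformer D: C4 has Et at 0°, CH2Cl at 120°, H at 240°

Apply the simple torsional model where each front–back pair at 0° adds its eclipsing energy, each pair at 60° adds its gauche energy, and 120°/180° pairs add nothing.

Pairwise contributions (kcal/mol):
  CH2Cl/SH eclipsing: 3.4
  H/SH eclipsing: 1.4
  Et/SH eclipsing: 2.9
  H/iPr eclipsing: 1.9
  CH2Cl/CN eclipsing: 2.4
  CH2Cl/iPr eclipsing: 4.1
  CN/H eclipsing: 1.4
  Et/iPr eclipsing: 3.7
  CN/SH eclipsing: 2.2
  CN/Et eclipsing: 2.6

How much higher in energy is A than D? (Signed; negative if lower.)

-0.5 kcal/mol

A is eclipsed. SH at 0° is eclipsed with CH2Cl at 0° (3.4); iPr at 120° is eclipsed with H at 120° (1.9); CN at 240° is eclipsed with Et at 240° (2.6). Total 7.9 kcal/mol.
D is eclipsed. SH at 0° is eclipsed with Et at 0° (2.9); iPr at 120° is eclipsed with CH2Cl at 120° (4.1); CN at 240° is eclipsed with H at 240° (1.4). Total 8.4 kcal/mol.
E(A) − E(D) = 7.9 − 8.4 = -0.5 kcal/mol.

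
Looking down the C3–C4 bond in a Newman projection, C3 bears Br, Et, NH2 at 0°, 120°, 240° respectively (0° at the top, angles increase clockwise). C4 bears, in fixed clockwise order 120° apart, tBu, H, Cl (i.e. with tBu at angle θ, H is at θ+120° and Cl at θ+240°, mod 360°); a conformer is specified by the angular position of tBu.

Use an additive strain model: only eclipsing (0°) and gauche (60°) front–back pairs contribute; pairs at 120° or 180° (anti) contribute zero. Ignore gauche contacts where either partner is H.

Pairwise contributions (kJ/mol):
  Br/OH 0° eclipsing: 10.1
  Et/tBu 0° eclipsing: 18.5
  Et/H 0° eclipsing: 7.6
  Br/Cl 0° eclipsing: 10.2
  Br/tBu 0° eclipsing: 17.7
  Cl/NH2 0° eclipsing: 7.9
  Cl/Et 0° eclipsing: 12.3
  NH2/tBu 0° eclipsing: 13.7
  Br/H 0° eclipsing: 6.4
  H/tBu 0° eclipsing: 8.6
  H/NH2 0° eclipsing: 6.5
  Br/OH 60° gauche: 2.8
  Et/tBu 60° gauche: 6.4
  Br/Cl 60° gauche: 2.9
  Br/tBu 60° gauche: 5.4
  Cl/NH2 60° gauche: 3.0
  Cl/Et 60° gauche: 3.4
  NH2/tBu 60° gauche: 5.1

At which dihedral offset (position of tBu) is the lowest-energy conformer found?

tBu at 0° is eclipsed. Br at 0° is eclipsed with tBu at 0° (17.7); Et at 120° is eclipsed with H at 120° (7.6); NH2 at 240° is eclipsed with Cl at 240° (7.9). Total 33.2 kJ/mol.
tBu at 60° is staggered. Br at 0° is gauche with tBu at 60° (5.4); Br at 0° is gauche with Cl at 300° (2.9); Et at 120° is gauche with tBu at 60° (6.4); NH2 at 240° is gauche with Cl at 300° (3.0). Total 17.7 kJ/mol.
tBu at 120° is eclipsed. Br at 0° is eclipsed with Cl at 0° (10.2); Et at 120° is eclipsed with tBu at 120° (18.5); NH2 at 240° is eclipsed with H at 240° (6.5). Total 35.2 kJ/mol.
tBu at 180° is staggered. Br at 0° is gauche with Cl at 60° (2.9); Et at 120° is gauche with tBu at 180° (6.4); Et at 120° is gauche with Cl at 60° (3.4); NH2 at 240° is gauche with tBu at 180° (5.1). Total 17.8 kJ/mol.
tBu at 240° is eclipsed. Br at 0° is eclipsed with H at 0° (6.4); Et at 120° is eclipsed with Cl at 120° (12.3); NH2 at 240° is eclipsed with tBu at 240° (13.7). Total 32.4 kJ/mol.
tBu at 300° is staggered. Br at 0° is gauche with tBu at 300° (5.4); Et at 120° is gauche with Cl at 180° (3.4); NH2 at 240° is gauche with tBu at 300° (5.1); NH2 at 240° is gauche with Cl at 180° (3.0). Total 16.9 kJ/mol.
The minimum (16.9 kJ/mol) occurs with tBu at 300°.

300°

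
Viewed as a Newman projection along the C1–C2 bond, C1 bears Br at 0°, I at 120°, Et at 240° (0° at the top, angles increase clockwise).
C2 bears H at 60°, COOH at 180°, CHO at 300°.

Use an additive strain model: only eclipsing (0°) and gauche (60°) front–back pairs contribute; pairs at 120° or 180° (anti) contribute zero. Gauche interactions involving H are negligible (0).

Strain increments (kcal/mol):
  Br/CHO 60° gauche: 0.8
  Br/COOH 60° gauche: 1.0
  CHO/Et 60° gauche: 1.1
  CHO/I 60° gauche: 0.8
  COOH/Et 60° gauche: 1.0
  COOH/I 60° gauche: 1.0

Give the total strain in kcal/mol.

This conformer (staggered): Br–CHO gauche, I–COOH gauche, Et–COOH gauche, Et–CHO gauche; 0.8 + 1.0 + 1.0 + 1.1 = 3.9 kcal/mol.

3.9 kcal/mol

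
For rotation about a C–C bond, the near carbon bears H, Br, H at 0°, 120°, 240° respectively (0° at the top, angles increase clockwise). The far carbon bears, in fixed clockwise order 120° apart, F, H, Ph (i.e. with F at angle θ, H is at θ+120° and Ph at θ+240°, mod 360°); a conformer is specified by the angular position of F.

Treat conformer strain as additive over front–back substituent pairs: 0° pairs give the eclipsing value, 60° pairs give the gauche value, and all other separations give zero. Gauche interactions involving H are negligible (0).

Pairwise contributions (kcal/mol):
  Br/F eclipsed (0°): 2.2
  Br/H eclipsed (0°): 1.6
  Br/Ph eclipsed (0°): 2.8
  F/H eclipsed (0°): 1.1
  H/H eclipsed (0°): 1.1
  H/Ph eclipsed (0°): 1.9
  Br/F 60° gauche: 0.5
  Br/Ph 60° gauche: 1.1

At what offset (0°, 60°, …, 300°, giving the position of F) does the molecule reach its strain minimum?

60°

F at 0° (eclipsed): H(0°)/F(0°) eclipsed 1.1; Br(120°)/H(120°) eclipsed 1.6; H(240°)/Ph(240°) eclipsed 1.9 → 4.6 kcal/mol.
F at 60° (staggered): Br(120°)/F(60°) gauche 0.5 → 0.5 kcal/mol.
F at 120° (eclipsed): H(0°)/Ph(0°) eclipsed 1.9; Br(120°)/F(120°) eclipsed 2.2; H(240°)/H(240°) eclipsed 1.1 → 5.2 kcal/mol.
F at 180° (staggered): Br(120°)/F(180°) gauche 0.5; Br(120°)/Ph(60°) gauche 1.1 → 1.6 kcal/mol.
F at 240° (eclipsed): H(0°)/H(0°) eclipsed 1.1; Br(120°)/Ph(120°) eclipsed 2.8; H(240°)/F(240°) eclipsed 1.1 → 5.0 kcal/mol.
F at 300° (staggered): Br(120°)/Ph(180°) gauche 1.1 → 1.1 kcal/mol.
The minimum (0.5 kcal/mol) occurs with F at 60°.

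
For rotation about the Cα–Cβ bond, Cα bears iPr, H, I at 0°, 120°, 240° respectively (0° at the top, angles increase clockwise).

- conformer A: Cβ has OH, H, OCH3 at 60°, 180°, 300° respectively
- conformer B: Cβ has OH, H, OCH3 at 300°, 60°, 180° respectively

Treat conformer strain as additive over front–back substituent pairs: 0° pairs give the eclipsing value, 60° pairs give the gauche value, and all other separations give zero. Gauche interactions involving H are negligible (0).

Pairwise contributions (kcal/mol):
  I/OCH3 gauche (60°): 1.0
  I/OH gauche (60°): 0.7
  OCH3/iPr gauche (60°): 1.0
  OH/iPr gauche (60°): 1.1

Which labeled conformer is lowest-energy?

B

A (staggered): iPr(0°)/OH(60°) gauche 1.1; iPr(0°)/OCH3(300°) gauche 1.0; I(240°)/OCH3(300°) gauche 1.0 → 3.1 kcal/mol.
B (staggered): iPr(0°)/OH(300°) gauche 1.1; I(240°)/OH(300°) gauche 0.7; I(240°)/OCH3(180°) gauche 1.0 → 2.8 kcal/mol.
B has the lowest total (2.8 kcal/mol).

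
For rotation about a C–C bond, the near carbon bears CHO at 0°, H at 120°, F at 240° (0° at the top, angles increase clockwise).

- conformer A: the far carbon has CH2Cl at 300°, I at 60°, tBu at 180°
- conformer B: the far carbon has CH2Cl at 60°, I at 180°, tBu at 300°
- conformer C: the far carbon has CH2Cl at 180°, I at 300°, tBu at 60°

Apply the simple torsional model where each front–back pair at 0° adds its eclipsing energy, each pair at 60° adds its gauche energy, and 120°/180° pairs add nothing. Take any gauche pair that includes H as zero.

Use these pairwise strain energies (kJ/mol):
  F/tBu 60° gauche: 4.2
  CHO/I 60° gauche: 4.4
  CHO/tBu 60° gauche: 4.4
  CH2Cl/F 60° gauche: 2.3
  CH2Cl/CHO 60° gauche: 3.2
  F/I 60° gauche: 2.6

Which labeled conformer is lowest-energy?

A (staggered): CHO(0°)/CH2Cl(300°) gauche 3.2; CHO(0°)/I(60°) gauche 4.4; F(240°)/CH2Cl(300°) gauche 2.3; F(240°)/tBu(180°) gauche 4.2 → 14.1 kJ/mol.
B (staggered): CHO(0°)/CH2Cl(60°) gauche 3.2; CHO(0°)/tBu(300°) gauche 4.4; F(240°)/I(180°) gauche 2.6; F(240°)/tBu(300°) gauche 4.2 → 14.4 kJ/mol.
C (staggered): CHO(0°)/I(300°) gauche 4.4; CHO(0°)/tBu(60°) gauche 4.4; F(240°)/CH2Cl(180°) gauche 2.3; F(240°)/I(300°) gauche 2.6 → 13.7 kJ/mol.
C has the lowest total (13.7 kJ/mol).

C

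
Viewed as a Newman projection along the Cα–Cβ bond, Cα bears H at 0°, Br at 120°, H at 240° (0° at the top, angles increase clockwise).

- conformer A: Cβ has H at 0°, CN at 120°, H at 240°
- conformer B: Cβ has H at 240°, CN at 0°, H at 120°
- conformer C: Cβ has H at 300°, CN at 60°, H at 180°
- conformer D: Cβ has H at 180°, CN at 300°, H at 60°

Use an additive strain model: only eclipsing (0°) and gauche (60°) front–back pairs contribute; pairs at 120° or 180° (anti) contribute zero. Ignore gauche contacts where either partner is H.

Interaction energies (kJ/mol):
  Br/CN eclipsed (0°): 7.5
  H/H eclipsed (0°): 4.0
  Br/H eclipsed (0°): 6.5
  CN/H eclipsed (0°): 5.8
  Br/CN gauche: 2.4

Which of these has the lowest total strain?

D

A (eclipsed): H(0°)/H(0°) eclipsed 4.0; Br(120°)/CN(120°) eclipsed 7.5; H(240°)/H(240°) eclipsed 4.0 → 15.5 kJ/mol.
B (eclipsed): H(0°)/CN(0°) eclipsed 5.8; Br(120°)/H(120°) eclipsed 6.5; H(240°)/H(240°) eclipsed 4.0 → 16.3 kJ/mol.
C (staggered): Br(120°)/CN(60°) gauche 2.4 → 2.4 kJ/mol.
D (staggered): no non-H gauche contacts → 0.0 kJ/mol.
D has the lowest total (0.0 kJ/mol).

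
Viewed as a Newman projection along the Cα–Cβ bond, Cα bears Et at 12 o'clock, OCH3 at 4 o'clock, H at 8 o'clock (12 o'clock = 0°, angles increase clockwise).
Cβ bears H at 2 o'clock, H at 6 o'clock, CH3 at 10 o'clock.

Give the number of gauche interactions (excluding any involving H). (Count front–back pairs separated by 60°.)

Non-H gauche pairs: Et(0°)/CH3(300°) — 1 interaction.

1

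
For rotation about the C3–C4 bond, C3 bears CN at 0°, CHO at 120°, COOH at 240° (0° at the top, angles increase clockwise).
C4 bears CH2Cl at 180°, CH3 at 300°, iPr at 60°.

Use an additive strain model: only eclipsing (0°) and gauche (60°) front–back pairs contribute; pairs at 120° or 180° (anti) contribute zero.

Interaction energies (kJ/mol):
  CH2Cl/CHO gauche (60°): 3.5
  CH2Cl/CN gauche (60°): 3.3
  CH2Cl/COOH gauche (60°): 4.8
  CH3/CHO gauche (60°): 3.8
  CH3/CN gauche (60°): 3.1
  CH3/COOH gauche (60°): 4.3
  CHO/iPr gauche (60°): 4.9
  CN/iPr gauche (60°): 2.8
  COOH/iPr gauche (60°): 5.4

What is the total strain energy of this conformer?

This conformer (staggered): CN–CH3 gauche, CN–iPr gauche, CHO–CH2Cl gauche, CHO–iPr gauche, COOH–CH2Cl gauche, COOH–CH3 gauche; 3.1 + 2.8 + 3.5 + 4.9 + 4.8 + 4.3 = 23.4 kJ/mol.

23.4 kJ/mol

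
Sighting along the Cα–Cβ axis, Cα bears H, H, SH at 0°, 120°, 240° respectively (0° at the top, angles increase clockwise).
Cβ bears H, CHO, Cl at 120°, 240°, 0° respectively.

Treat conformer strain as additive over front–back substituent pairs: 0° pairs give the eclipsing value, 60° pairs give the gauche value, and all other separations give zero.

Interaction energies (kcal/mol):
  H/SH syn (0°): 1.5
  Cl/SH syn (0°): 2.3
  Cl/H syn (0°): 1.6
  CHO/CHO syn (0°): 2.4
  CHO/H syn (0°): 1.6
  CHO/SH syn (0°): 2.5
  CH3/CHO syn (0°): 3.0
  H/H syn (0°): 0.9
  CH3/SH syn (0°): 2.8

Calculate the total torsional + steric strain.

This conformer (eclipsed): H(0°)/Cl(0°) eclipsed 1.6; H(120°)/H(120°) eclipsed 0.9; SH(240°)/CHO(240°) eclipsed 2.5 → 5.0 kcal/mol.

5.0 kcal/mol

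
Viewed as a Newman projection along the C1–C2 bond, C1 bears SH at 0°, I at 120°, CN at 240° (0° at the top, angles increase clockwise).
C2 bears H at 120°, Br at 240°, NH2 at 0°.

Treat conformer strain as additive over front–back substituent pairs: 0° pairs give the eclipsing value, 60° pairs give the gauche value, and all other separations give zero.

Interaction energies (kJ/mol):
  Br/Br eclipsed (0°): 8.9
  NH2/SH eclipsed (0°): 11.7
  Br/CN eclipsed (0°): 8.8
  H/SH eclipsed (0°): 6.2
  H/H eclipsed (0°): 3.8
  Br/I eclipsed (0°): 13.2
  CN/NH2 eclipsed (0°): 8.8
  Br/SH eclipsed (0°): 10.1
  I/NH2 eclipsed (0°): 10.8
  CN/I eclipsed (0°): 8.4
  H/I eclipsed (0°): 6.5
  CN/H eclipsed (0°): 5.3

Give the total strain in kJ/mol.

27.0 kJ/mol

This conformer is eclipsed. SH at 0° is eclipsed with NH2 at 0° (11.7); I at 120° is eclipsed with H at 120° (6.5); CN at 240° is eclipsed with Br at 240° (8.8). Total 27.0 kJ/mol.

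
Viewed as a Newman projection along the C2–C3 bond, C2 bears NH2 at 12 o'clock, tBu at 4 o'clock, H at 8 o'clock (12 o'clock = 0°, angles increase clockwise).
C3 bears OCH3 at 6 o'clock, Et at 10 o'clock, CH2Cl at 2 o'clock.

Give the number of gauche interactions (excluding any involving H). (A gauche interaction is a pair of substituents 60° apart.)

4

Non-H gauche pairs: NH2(0°)/Et(300°); NH2(0°)/CH2Cl(60°); tBu(120°)/OCH3(180°); tBu(120°)/CH2Cl(60°) — 4 interactions.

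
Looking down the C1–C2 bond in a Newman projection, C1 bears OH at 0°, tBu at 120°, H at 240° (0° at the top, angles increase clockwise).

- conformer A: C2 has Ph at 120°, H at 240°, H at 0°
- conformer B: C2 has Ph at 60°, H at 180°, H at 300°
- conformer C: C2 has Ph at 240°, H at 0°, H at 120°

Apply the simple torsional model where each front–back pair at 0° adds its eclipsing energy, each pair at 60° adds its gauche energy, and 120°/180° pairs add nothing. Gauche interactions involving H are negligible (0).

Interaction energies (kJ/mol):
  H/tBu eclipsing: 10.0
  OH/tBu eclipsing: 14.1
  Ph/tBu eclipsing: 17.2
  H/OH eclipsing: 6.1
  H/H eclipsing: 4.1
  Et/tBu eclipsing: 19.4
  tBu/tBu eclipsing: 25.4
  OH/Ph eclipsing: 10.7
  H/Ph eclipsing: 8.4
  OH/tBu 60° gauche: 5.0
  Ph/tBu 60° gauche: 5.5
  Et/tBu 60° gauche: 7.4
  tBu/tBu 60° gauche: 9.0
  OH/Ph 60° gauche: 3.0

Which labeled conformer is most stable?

A (eclipsed): OH(0°)/H(0°) eclipsed 6.1; tBu(120°)/Ph(120°) eclipsed 17.2; H(240°)/H(240°) eclipsed 4.1 → 27.4 kJ/mol.
B (staggered): OH(0°)/Ph(60°) gauche 3.0; tBu(120°)/Ph(60°) gauche 5.5 → 8.5 kJ/mol.
C (eclipsed): OH(0°)/H(0°) eclipsed 6.1; tBu(120°)/H(120°) eclipsed 10.0; H(240°)/Ph(240°) eclipsed 8.4 → 24.5 kJ/mol.
B has the lowest total (8.5 kJ/mol).

B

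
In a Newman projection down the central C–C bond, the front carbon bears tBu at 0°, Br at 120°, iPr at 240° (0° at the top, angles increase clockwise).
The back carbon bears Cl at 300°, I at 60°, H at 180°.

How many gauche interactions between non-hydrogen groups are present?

4

Non-H gauche pairs: tBu(0°)/Cl(300°); tBu(0°)/I(60°); Br(120°)/I(60°); iPr(240°)/Cl(300°) — 4 interactions.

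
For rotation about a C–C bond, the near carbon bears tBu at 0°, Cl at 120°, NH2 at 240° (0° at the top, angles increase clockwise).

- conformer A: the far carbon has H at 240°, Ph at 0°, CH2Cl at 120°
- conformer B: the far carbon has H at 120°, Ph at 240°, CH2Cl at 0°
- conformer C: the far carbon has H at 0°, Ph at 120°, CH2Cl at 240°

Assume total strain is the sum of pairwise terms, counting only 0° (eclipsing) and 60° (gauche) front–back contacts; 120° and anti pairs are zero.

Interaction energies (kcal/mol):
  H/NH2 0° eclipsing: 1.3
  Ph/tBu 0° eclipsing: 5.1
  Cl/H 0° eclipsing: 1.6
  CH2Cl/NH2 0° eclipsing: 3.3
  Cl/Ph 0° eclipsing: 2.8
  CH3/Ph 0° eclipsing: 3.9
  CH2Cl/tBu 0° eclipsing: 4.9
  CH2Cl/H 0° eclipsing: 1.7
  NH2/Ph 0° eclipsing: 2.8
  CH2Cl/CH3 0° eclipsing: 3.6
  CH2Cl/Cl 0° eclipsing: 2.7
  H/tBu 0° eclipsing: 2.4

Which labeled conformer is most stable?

A (eclipsed): tBu(0°)/Ph(0°) eclipsed 5.1; Cl(120°)/CH2Cl(120°) eclipsed 2.7; NH2(240°)/H(240°) eclipsed 1.3 → 9.1 kcal/mol.
B (eclipsed): tBu(0°)/CH2Cl(0°) eclipsed 4.9; Cl(120°)/H(120°) eclipsed 1.6; NH2(240°)/Ph(240°) eclipsed 2.8 → 9.3 kcal/mol.
C (eclipsed): tBu(0°)/H(0°) eclipsed 2.4; Cl(120°)/Ph(120°) eclipsed 2.8; NH2(240°)/CH2Cl(240°) eclipsed 3.3 → 8.5 kcal/mol.
C has the lowest total (8.5 kcal/mol).

C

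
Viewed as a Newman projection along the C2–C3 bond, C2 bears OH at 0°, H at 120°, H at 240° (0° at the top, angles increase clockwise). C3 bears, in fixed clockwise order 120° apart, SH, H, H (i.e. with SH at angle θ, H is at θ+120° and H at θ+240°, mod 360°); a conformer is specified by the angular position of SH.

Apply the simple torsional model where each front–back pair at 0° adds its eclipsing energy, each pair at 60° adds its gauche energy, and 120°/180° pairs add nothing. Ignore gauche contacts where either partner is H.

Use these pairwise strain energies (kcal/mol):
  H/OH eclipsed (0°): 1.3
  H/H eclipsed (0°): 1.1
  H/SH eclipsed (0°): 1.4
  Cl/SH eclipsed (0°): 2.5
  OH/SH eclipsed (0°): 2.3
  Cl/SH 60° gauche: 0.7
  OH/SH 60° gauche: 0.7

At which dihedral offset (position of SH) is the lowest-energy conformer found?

180°

SH at 0° (eclipsed): OH–SH eclipsed, H–H eclipsed, H–H eclipsed; 2.3 + 1.1 + 1.1 = 4.5 kcal/mol.
SH at 60° (staggered): OH–SH gauche; 0.7 = 0.7 kcal/mol.
SH at 120° (eclipsed): OH–H eclipsed, H–SH eclipsed, H–H eclipsed; 1.3 + 1.4 + 1.1 = 3.8 kcal/mol.
SH at 180° (staggered): no non-H gauche contacts → 0.0 kcal/mol.
SH at 240° (eclipsed): OH–H eclipsed, H–H eclipsed, H–SH eclipsed; 1.3 + 1.1 + 1.4 = 3.8 kcal/mol.
SH at 300° (staggered): OH–SH gauche; 0.7 = 0.7 kcal/mol.
The minimum (0.0 kcal/mol) occurs with SH at 180°.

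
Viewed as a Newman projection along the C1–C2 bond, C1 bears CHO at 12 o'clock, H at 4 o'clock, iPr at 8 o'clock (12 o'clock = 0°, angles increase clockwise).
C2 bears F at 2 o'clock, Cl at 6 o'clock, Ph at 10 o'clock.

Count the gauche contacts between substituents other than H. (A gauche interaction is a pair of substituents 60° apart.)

Non-H gauche pairs: CHO(0°)/F(60°); CHO(0°)/Ph(300°); iPr(240°)/Cl(180°); iPr(240°)/Ph(300°) — 4 interactions.

4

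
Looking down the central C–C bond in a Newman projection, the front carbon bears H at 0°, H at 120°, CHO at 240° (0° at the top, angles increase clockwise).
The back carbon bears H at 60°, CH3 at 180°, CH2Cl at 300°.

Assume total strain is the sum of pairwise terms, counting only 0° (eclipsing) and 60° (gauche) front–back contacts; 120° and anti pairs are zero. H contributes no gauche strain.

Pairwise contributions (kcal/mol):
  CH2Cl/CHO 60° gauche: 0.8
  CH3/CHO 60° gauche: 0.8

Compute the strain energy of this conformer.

1.6 kcal/mol

This conformer (staggered): CHO–CH3 gauche, CHO–CH2Cl gauche; 0.8 + 0.8 = 1.6 kcal/mol.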